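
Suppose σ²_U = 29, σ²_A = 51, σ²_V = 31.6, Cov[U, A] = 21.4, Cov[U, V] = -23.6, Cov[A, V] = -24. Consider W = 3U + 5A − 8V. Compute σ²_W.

σ²_W = a²·σ²_U + b²·σ²_A + c²·σ²_V + 2ab·Cov[U, A] + 2ac·Cov[U, V] + 2bc·Cov[A, V], with a = 3, b = 5, c = -8.
= 261 + 1275 + 2022.4 + 642 + 1132.8 + 1920
= 7253.2.

σ²_W = 7253.2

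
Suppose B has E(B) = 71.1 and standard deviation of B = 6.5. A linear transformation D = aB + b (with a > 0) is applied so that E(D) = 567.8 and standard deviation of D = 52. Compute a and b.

standard deviation of D = a·standard deviation of B (a > 0), so a = 52/6.5 = 8.
E(D) = a·E(B) + b, so b = 567.8 − 8·71.1 = -1.

a = 8, b = -1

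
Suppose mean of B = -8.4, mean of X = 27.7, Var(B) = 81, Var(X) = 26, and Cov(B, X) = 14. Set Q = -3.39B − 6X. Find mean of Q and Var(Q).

mean of Q = -137.724, Var(Q) = 2436.3801

mean of Q = (-3.39)·mean of B + (-6)·mean of X = (-3.39)·(-8.4) + (-6)·27.7 = -137.724.
Var(Q) = a²·Var(B) + b²·Var(X) + 2ab·Cov(B, X) with a = -3.39, b = -6.
= (-3.39)²·81 + (-6)²·26 + 2·(-3.39)·(-6)·14
= 930.8601 + 936 + 569.52 = 2436.3801.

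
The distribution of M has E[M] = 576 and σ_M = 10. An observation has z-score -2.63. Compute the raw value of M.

M = 549.7

M = E[M] + z·σ_M = 576 + (-2.63)·10 = 549.7.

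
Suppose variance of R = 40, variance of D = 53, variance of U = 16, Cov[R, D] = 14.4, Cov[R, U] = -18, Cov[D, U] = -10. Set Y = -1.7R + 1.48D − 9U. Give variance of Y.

variance of Y = a²·variance of R + b²·variance of D + c²·variance of U + 2ab·Cov[R, D] + 2ac·Cov[R, U] + 2bc·Cov[D, U], with a = -1.7, b = 1.48, c = -9.
= 115.6 + 116.0912 + 1296 + (-72.4608) + (-550.8) + 266.4
= 1170.8304.

variance of Y = 1170.8304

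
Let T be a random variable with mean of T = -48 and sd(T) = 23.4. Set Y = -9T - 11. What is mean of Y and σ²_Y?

Y = -9T - 11 is linear with a = -9, b = -11.
mean of Y = a·mean of T + b = (-9)·(-48) + (-11) = 421.
σ²_T = 23.4² = 547.56.
σ²_Y = a²·σ²_T = (-9)²·547.56 = 44352.36 (the additive constant -11 does not affect variance).

mean of Y = 421, σ²_Y = 44352.36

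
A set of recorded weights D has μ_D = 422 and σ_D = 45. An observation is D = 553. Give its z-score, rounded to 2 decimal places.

z = (D − μ_D) / σ_D = (553 − 422) / 45 ≈ 2.91.

z = 2.91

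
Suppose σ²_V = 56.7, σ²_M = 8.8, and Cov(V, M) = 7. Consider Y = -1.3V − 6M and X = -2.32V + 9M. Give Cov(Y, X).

By bilinearity, Cov(Y, X) = ac·σ²_V + bd·σ²_M + (ad+bc)·Cov(V, M), with a=-1.3, b=-6, c=-2.32, d=9.
ac·σ²_V = (-1.3)·(-2.32)·56.7 = 171.0072
bd·σ²_M = (-6)·9·8.8 = -475.2
(ad+bc)·Cov(V, M) = (2.22)·7 = 15.54
Cov(Y, X) = 171.0072 + (-475.2) + 15.54 = -288.6528.

Cov(Y, X) = -288.6528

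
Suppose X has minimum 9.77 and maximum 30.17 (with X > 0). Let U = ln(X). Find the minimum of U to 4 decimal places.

ln(X) is increasing on this domain, so min(U) comes from min(X) = 9.77: min(U) = ln(9.77) ≈ 2.2793.

min(U) = 2.2793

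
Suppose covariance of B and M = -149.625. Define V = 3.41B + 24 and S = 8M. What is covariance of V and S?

covariance of V and S = -4081.77

covariance of V and S = a·c·covariance of B and M = 3.41·8·(-149.625) = -4081.77. Additive constants drop out.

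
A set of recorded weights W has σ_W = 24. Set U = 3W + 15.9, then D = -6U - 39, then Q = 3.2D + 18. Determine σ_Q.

σ_Q = 1382.4

σ_U = |3|·24 = 72.
σ_D = |-6|·72 = 432.
σ_Q = |3.2|·432 = 1382.4.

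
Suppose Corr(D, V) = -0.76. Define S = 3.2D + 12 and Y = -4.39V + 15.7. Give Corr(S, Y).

Corr(S, Y) = 0.76

Linear rescalings preserve |correlation|; the slopes 3.2 and -4.39 have opposite signs, so the correlation flips sign: Corr(S, Y) = −Corr(D, V) = 0.76.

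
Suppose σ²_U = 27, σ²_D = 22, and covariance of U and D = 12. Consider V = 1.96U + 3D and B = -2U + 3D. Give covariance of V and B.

covariance of V and B = 90.72

By bilinearity, covariance of V and B = ac·σ²_U + bd·σ²_D + (ad+bc)·covariance of U and D, with a=1.96, b=3, c=-2, d=3.
ac·σ²_U = 1.96·(-2)·27 = -105.84
bd·σ²_D = 3·3·22 = 198
(ad+bc)·covariance of U and D = (-0.12)·12 = -1.44
covariance of V and B = -105.84 + 198 + (-1.44) = 90.72.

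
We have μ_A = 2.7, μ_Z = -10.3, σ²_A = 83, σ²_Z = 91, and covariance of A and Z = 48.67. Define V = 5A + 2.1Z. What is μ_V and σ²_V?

μ_V = -8.13, σ²_V = 3498.38

μ_V = 5·μ_A + 2.1·μ_Z = 5·2.7 + 2.1·(-10.3) = -8.13.
σ²_V = a²·σ²_A + b²·σ²_Z + 2ab·covariance of A and Z with a = 5, b = 2.1.
= 5²·83 + 2.1²·91 + 2·5·2.1·48.67
= 2075 + 401.31 + 1022.07 = 3498.38.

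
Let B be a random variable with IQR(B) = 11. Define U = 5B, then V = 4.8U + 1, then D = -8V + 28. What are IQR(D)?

IQR(D) = 2112

IQR(U) = |5|·11 = 55.
IQR(V) = |4.8|·55 = 264.
IQR(D) = |-8|·264 = 2112.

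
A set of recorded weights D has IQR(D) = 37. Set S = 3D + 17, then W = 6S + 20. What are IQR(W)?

IQR(S) = |3|·37 = 111.
IQR(W) = |6|·111 = 666.

IQR(W) = 666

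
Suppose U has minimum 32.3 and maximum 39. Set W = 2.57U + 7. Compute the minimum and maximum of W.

min(W) = 90.011, max(W) = 107.23

a = 2.57 > 0, so min(W) = a·min(U)+b = 2.57·32.3 + 7 = 90.011 and max(W) = 2.57·39 + 7 = 107.23.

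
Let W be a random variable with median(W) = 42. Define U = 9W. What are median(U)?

A linear map preserves order up to sign, so median(U) = a·median(W) + b = 9·42 = 378.

median(U) = 378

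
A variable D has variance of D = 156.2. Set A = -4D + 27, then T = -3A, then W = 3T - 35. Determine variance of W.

variance of A = (-4)²·156.2 = 2499.2.
variance of T = (-3)²·2499.2 = 22492.8.
variance of W = 3²·22492.8 = 202435.2.

variance of W = 202435.2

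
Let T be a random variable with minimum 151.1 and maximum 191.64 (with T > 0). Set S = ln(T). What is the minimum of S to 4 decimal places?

ln(T) is increasing on this domain, so min(S) comes from min(T) = 151.1: min(S) = ln(151.1) ≈ 5.0179.

min(S) = 5.0179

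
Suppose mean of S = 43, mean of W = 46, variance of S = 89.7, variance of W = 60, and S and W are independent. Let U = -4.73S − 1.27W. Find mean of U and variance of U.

mean of U = -261.81, variance of U = 2103.62313

mean of U = (-4.73)·mean of S + (-1.27)·mean of W = (-4.73)·43 + (-1.27)·46 = -261.81.
variance of U = a²·variance of S + b²·variance of W + 2ab·Cov(S, W) with a = -4.73, b = -1.27.
Independence gives Cov(S, W) = 0.
= (-4.73)²·89.7 + (-1.27)²·60 + 2·(-4.73)·(-1.27)·0
= 2006.84913 + 96.774 + 0 = 2103.62313.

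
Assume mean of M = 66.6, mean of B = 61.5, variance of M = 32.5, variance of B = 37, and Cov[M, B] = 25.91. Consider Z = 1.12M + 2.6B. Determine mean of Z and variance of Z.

mean of Z = 234.492, variance of Z = 441.78784

mean of Z = 1.12·mean of M + 2.6·mean of B = 1.12·66.6 + 2.6·61.5 = 234.492.
variance of Z = a²·variance of M + b²·variance of B + 2ab·Cov[M, B] with a = 1.12, b = 2.6.
= 1.12²·32.5 + 2.6²·37 + 2·1.12·2.6·25.91
= 40.768 + 250.12 + 150.89984 = 441.78784.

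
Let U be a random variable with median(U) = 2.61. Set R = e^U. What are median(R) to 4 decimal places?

e^U is monotone on this domain, so median(R) = exp(2.61) ≈ 13.5991.

median(R) = 13.5991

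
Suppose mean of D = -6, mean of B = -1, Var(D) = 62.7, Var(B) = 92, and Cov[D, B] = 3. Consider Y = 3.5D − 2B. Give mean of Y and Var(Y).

mean of Y = -19, Var(Y) = 1094.075

mean of Y = 3.5·mean of D + (-2)·mean of B = 3.5·(-6) + (-2)·(-1) = -19.
Var(Y) = a²·Var(D) + b²·Var(B) + 2ab·Cov[D, B] with a = 3.5, b = -2.
= 3.5²·62.7 + (-2)²·92 + 2·3.5·(-2)·3
= 768.075 + 368 + (-42) = 1094.075.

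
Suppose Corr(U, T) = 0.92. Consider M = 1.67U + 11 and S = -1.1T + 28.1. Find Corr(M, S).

Corr(M, S) = -0.92

Linear rescalings preserve |correlation|; the slopes 1.67 and -1.1 have opposite signs, so the correlation flips sign: Corr(M, S) = −Corr(U, T) = -0.92.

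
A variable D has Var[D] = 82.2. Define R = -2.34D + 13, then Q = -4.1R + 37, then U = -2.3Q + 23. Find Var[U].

Var[U] = 40024.592396568

Var[R] = (-2.34)²·82.2 = 450.09432.
Var[Q] = (-4.1)²·450.09432 = 7566.0855192.
Var[U] = (-2.3)²·7566.0855192 = 40024.592396568.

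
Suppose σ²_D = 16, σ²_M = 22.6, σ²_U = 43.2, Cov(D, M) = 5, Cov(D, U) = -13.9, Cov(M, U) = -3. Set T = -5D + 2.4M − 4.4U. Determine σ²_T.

σ²_T = 698.288

σ²_T = a²·σ²_D + b²·σ²_M + c²·σ²_U + 2ab·Cov(D, M) + 2ac·Cov(D, U) + 2bc·Cov(M, U), with a = -5, b = 2.4, c = -4.4.
= 400 + 130.176 + 836.352 + (-120) + (-611.6) + 63.36
= 698.288.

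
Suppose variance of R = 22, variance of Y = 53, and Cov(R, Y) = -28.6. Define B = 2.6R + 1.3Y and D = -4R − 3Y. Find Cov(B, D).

Cov(B, D) = -63.7

By bilinearity, Cov(B, D) = ac·variance of R + bd·variance of Y + (ad+bc)·Cov(R, Y), with a=2.6, b=1.3, c=-4, d=-3.
ac·variance of R = 2.6·(-4)·22 = -228.8
bd·variance of Y = 1.3·(-3)·53 = -206.7
(ad+bc)·Cov(R, Y) = (-13)·(-28.6) = 371.8
Cov(B, D) = -228.8 + (-206.7) + 371.8 = -63.7.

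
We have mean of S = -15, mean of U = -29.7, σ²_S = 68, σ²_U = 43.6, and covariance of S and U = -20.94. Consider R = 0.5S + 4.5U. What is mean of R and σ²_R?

mean of R = 0.5·mean of S + 4.5·mean of U = 0.5·(-15) + 4.5·(-29.7) = -141.15.
σ²_R = a²·σ²_S + b²·σ²_U + 2ab·covariance of S and U with a = 0.5, b = 4.5.
= 0.5²·68 + 4.5²·43.6 + 2·0.5·4.5·(-20.94)
= 17 + 882.9 + (-94.23) = 805.67.

mean of R = -141.15, σ²_R = 805.67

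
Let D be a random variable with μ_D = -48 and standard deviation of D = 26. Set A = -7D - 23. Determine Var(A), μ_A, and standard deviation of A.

A = -7D - 23 is linear with a = -7, b = -23.
Var(D) = 26² = 676.
Var(A) = a²·Var(D) = (-7)²·676 = 33124 (the additive constant -23 does not affect variance).
μ_A = a·μ_D + b = (-7)·(-48) + (-23) = 313.
standard deviation of A = |a|·standard deviation of D = |-7|·26 = 182.

Var(A) = 33124, μ_A = 313, standard deviation of A = 182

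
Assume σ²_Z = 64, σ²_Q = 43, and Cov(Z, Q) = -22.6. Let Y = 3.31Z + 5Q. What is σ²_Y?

σ²_Y = 1028.1304

σ²_Y = a²·σ²_Z + b²·σ²_Q + 2ab·Cov(Z, Q) with a = 3.31, b = 5.
= 3.31²·64 + 5²·43 + 2·3.31·5·(-22.6)
= 701.1904 + 1075 + (-748.06) = 1028.1304.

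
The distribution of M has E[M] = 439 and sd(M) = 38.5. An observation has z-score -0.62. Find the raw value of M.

M = E[M] + z·sd(M) = 439 + (-0.62)·38.5 = 415.13.

M = 415.13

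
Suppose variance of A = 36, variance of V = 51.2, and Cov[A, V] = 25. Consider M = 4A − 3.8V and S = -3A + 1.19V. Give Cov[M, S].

By bilinearity, Cov[M, S] = ac·variance of A + bd·variance of V + (ad+bc)·Cov[A, V], with a=4, b=-3.8, c=-3, d=1.19.
ac·variance of A = 4·(-3)·36 = -432
bd·variance of V = (-3.8)·1.19·51.2 = -231.5264
(ad+bc)·Cov[A, V] = (16.16)·25 = 404
Cov[M, S] = -432 + (-231.5264) + 404 = -259.5264.

Cov[M, S] = -259.5264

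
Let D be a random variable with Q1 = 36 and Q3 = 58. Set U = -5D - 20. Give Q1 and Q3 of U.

a = -5 < 0 reverses order: Q1(U) comes from Q3(D), Q3(U) from Q1(D).
Q1(U) = (-5)·58 + (-20) = -310; Q3(U) = (-5)·36 + (-20) = -200.

Q1(U) = -310, Q3(U) = -200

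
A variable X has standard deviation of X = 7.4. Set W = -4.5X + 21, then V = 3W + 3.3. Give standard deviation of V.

standard deviation of V = 99.9

standard deviation of W = |-4.5|·7.4 = 33.3.
standard deviation of V = |3|·33.3 = 99.9.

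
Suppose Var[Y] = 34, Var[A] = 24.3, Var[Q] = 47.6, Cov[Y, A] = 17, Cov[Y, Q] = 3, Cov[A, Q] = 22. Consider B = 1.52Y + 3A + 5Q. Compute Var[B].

Var[B] = a²·Var[Y] + b²·Var[A] + c²·Var[Q] + 2ab·Cov[Y, A] + 2ac·Cov[Y, Q] + 2bc·Cov[A, Q], with a = 1.52, b = 3, c = 5.
= 78.5536 + 218.7 + 1190 + 155.04 + 45.6 + 660
= 2347.8936.

Var[B] = 2347.8936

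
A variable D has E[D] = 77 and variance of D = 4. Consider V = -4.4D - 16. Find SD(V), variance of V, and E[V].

SD(V) = 8.8, variance of V = 77.44, E[V] = -354.8

V = -4.4D - 16 is linear with a = -4.4, b = -16.
SD(D) = √4 = 2.
SD(V) = |a|·SD(D) = |-4.4|·2 = 8.8.
variance of V = a²·variance of D = (-4.4)²·4 = 77.44 (the additive constant -16 does not affect variance).
E[V] = a·E[D] + b = (-4.4)·77 + (-16) = -354.8.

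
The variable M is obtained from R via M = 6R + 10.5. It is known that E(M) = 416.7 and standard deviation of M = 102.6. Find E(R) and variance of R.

From M = 6R + 10.5: E(M) = a·E(R) + b, so E(R) = (E(M) − b)/a = (416.7 − 10.5)/6 = 67.7.
variance of M = 102.6² = 10526.76.
variance of M = a²·variance of R, so variance of R = 10526.76/6² = 292.41.

E(R) = 67.7, variance of R = 292.41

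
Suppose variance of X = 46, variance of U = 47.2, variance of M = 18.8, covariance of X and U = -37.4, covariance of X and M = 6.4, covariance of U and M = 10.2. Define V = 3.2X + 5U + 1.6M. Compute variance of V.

variance of V = a²·variance of X + b²·variance of U + c²·variance of M + 2ab·covariance of X and U + 2ac·covariance of X and M + 2bc·covariance of U and M, with a = 3.2, b = 5, c = 1.6.
= 471.04 + 1180 + 48.128 + (-1196.8) + 65.536 + 163.2
= 731.104.

variance of V = 731.104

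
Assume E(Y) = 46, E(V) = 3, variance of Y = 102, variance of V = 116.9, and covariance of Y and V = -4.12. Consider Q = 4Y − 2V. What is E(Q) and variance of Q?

E(Q) = 4·E(Y) + (-2)·E(V) = 4·46 + (-2)·3 = 178.
variance of Q = a²·variance of Y + b²·variance of V + 2ab·covariance of Y and V with a = 4, b = -2.
= 4²·102 + (-2)²·116.9 + 2·4·(-2)·(-4.12)
= 1632 + 467.6 + 65.92 = 2165.52.

E(Q) = 178, variance of Q = 2165.52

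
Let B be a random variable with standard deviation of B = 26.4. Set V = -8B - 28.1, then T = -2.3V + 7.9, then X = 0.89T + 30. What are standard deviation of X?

standard deviation of X = 432.3264

standard deviation of V = |-8|·26.4 = 211.2.
standard deviation of T = |-2.3|·211.2 = 485.76.
standard deviation of X = |0.89|·485.76 = 432.3264.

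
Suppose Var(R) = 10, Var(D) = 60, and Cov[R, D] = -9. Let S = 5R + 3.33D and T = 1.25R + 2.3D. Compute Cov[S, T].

Cov[S, T] = 381.0775

By bilinearity, Cov[S, T] = ac·Var(R) + bd·Var(D) + (ad+bc)·Cov[R, D], with a=5, b=3.33, c=1.25, d=2.3.
ac·Var(R) = 5·1.25·10 = 62.5
bd·Var(D) = 3.33·2.3·60 = 459.54
(ad+bc)·Cov[R, D] = (15.6625)·(-9) = -140.9625
Cov[S, T] = 62.5 + 459.54 + (-140.9625) = 381.0775.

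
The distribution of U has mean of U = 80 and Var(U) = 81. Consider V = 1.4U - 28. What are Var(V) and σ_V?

Var(V) = 158.76, σ_V = 12.6

V = 1.4U - 28 is linear with a = 1.4, b = -28.
Var(V) = a²·Var(U) = 1.4²·81 = 158.76 (the additive constant -28 does not affect variance).
σ_U = √81 = 9.
σ_V = |a|·σ_U = |1.4|·9 = 12.6.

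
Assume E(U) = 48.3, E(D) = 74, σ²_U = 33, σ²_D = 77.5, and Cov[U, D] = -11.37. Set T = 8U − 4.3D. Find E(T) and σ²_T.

E(T) = 8·E(U) + (-4.3)·E(D) = 8·48.3 + (-4.3)·74 = 68.2.
σ²_T = a²·σ²_U + b²·σ²_D + 2ab·Cov[U, D] with a = 8, b = -4.3.
= 8²·33 + (-4.3)²·77.5 + 2·8·(-4.3)·(-11.37)
= 2112 + 1432.975 + 782.256 = 4327.231.

E(T) = 68.2, σ²_T = 4327.231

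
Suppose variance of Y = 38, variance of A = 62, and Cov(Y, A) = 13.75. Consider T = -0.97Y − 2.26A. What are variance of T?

variance of T = 412.7109

variance of T = a²·variance of Y + b²·variance of A + 2ab·Cov(Y, A) with a = -0.97, b = -2.26.
= (-0.97)²·38 + (-2.26)²·62 + 2·(-0.97)·(-2.26)·13.75
= 35.7542 + 316.6712 + 60.2855 = 412.7109.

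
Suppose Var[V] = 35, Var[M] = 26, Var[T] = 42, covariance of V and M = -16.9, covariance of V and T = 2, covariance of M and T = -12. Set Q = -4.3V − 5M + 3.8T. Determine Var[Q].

Var[Q] = a²·Var[V] + b²·Var[M] + c²·Var[T] + 2ab·covariance of V and M + 2ac·covariance of V and T + 2bc·covariance of M and T, with a = -4.3, b = -5, c = 3.8.
= 647.15 + 650 + 606.48 + (-726.7) + (-65.36) + 456
= 1567.57.

Var[Q] = 1567.57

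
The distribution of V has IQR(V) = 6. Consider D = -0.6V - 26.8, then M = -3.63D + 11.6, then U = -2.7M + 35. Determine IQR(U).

IQR(D) = |-0.6|·6 = 3.6.
IQR(M) = |-3.63|·3.6 = 13.068.
IQR(U) = |-2.7|·13.068 = 35.2836.

IQR(U) = 35.2836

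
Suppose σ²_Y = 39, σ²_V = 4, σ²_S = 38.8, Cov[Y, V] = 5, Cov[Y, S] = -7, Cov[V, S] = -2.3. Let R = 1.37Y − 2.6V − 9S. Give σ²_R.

σ²_R = a²·σ²_Y + b²·σ²_V + c²·σ²_S + 2ab·Cov[Y, V] + 2ac·Cov[Y, S] + 2bc·Cov[V, S], with a = 1.37, b = -2.6, c = -9.
= 73.1991 + 27.04 + 3142.8 + (-35.62) + 172.62 + (-107.64)
= 3272.3991.

σ²_R = 3272.3991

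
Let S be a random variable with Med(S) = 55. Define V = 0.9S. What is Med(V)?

Med(V) = 49.5

A linear map preserves order up to sign, so Med(V) = a·Med(S) + b = 0.9·55 = 49.5.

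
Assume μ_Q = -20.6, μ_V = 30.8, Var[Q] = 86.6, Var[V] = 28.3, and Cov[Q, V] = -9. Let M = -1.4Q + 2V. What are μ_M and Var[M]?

μ_M = (-1.4)·μ_Q + 2·μ_V = (-1.4)·(-20.6) + 2·30.8 = 90.44.
Var[M] = a²·Var[Q] + b²·Var[V] + 2ab·Cov[Q, V] with a = -1.4, b = 2.
= (-1.4)²·86.6 + 2²·28.3 + 2·(-1.4)·2·(-9)
= 169.736 + 113.2 + 50.4 = 333.336.

μ_M = 90.44, Var[M] = 333.336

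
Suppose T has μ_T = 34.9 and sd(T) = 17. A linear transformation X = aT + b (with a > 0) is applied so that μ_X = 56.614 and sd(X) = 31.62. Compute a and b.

sd(X) = a·sd(T) (a > 0), so a = 31.62/17 = 1.86.
μ_X = a·μ_T + b, so b = 56.614 − 1.86·34.9 = -8.3.

a = 1.86, b = -8.3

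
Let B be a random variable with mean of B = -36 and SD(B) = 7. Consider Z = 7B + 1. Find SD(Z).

SD(Z) = 49

Z = 7B + 1 is linear with a = 7, b = 1.
SD(Z) = |a|·SD(B) = |7|·7 = 49.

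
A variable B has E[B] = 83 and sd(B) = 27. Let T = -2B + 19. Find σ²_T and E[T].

T = -2B + 19 is linear with a = -2, b = 19.
σ²_B = 27² = 729.
σ²_T = a²·σ²_B = (-2)²·729 = 2916 (the additive constant 19 does not affect variance).
E[T] = a·E[B] + b = (-2)·83 + 19 = -147.

σ²_T = 2916, E[T] = -147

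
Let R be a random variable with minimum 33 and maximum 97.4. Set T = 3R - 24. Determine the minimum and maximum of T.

min(T) = 75, max(T) = 268.2

a = 3 > 0, so min(T) = a·min(R)+b = 3·33 + (-24) = 75 and max(T) = 3·97.4 + (-24) = 268.2.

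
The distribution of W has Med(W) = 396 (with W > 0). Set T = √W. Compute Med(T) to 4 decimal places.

√W is monotone on this domain, so Med(T) = √(396) ≈ 19.8997.

Med(T) = 19.8997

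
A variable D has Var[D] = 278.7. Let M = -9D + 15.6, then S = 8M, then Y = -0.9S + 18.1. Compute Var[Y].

Var[M] = (-9)²·278.7 = 22574.7.
Var[S] = 8²·22574.7 = 1444780.8.
Var[Y] = (-0.9)²·1444780.8 = 1170272.448.

Var[Y] = 1170272.448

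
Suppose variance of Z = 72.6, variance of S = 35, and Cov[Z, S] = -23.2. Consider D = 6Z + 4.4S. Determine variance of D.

variance of D = 2066.24

variance of D = a²·variance of Z + b²·variance of S + 2ab·Cov[Z, S] with a = 6, b = 4.4.
= 6²·72.6 + 4.4²·35 + 2·6·4.4·(-23.2)
= 2613.6 + 677.6 + (-1224.96) = 2066.24.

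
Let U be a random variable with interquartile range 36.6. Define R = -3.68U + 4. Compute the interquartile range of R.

IQR(R) = 134.688

Under R = aU + b, IQR(R) = |a|·IQR(U) = |-3.68|·36.6 = 134.688 (shifts cancel; spread scales by |a|).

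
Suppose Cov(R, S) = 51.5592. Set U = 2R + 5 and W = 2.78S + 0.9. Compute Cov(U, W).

Cov(U, W) = a·c·Cov(R, S) = 2·2.78·51.5592 = 286.669152. Additive constants drop out.

Cov(U, W) = 286.669152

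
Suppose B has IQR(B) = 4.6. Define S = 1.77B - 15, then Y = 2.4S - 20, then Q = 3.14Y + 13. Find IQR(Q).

IQR(Q) = 61.358112

IQR(S) = |1.77|·4.6 = 8.142.
IQR(Y) = |2.4|·8.142 = 19.5408.
IQR(Q) = |3.14|·19.5408 = 61.358112.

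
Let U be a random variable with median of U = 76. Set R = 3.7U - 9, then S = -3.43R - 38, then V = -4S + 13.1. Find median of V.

median of R = 3.7·76 + (-9) = 272.2.
median of S = (-3.43)·272.2 + (-38) = -971.646.
median of V = (-4)·(-971.646) + 13.1 = 3899.684.

median of V = 3899.684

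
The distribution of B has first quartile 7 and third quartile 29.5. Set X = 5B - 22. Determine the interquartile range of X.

IQR of B = Q3 − Q1 = 29.5 − 7 = 22.5.
Under X = aB + b, IQR(X) = |a|·IQR(B) = |5|·22.5 = 112.5 (shifts cancel; spread scales by |a|).

IQR(X) = 112.5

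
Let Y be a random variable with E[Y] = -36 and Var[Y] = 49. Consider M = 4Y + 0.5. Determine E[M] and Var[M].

M = 4Y + 0.5 is linear with a = 4, b = 0.5.
E[M] = a·E[Y] + b = 4·(-36) + 0.5 = -143.5.
Var[M] = a²·Var[Y] = 4²·49 = 784 (the additive constant 0.5 does not affect variance).

E[M] = -143.5, Var[M] = 784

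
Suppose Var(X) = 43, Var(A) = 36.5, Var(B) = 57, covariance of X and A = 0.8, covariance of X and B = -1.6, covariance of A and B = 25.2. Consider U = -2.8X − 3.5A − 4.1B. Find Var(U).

Var(U) = a²·Var(X) + b²·Var(A) + c²·Var(B) + 2ab·covariance of X and A + 2ac·covariance of X and B + 2bc·covariance of A and B, with a = -2.8, b = -3.5, c = -4.1.
= 337.12 + 447.125 + 958.17 + 15.68 + (-36.736) + 723.24
= 2444.599.

Var(U) = 2444.599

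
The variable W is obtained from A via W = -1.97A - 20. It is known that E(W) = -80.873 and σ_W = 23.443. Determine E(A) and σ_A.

E(A) = 30.9, σ_A = 11.9

From W = -1.97A - 20: E(W) = a·E(A) + b, so E(A) = (E(W) − b)/a = (-80.873 − (-20))/(-1.97) = 30.9.
σ_W = |a|·σ_A, so σ_A = 23.443/|-1.97| = 11.9.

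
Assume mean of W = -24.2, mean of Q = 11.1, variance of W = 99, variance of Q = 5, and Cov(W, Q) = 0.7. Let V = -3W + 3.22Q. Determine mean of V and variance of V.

mean of V = 108.342, variance of V = 929.318

mean of V = (-3)·mean of W + 3.22·mean of Q = (-3)·(-24.2) + 3.22·11.1 = 108.342.
variance of V = a²·variance of W + b²·variance of Q + 2ab·Cov(W, Q) with a = -3, b = 3.22.
= (-3)²·99 + 3.22²·5 + 2·(-3)·3.22·0.7
= 891 + 51.842 + (-13.524) = 929.318.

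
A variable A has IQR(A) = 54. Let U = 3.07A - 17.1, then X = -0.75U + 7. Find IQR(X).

IQR(U) = |3.07|·54 = 165.78.
IQR(X) = |-0.75|·165.78 = 124.335.

IQR(X) = 124.335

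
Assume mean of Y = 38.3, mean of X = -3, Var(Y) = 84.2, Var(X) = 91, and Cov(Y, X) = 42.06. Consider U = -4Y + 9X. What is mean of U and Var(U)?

mean of U = -180.2, Var(U) = 5689.88

mean of U = (-4)·mean of Y + 9·mean of X = (-4)·38.3 + 9·(-3) = -180.2.
Var(U) = a²·Var(Y) + b²·Var(X) + 2ab·Cov(Y, X) with a = -4, b = 9.
= (-4)²·84.2 + 9²·91 + 2·(-4)·9·42.06
= 1347.2 + 7371 + (-3028.32) = 5689.88.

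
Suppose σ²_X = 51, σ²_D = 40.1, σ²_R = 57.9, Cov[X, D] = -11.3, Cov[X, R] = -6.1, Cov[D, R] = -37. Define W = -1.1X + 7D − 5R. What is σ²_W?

σ²_W = a²·σ²_X + b²·σ²_D + c²·σ²_R + 2ab·Cov[X, D] + 2ac·Cov[X, R] + 2bc·Cov[D, R], with a = -1.1, b = 7, c = -5.
= 61.71 + 1964.9 + 1447.5 + 174.02 + (-67.1) + 2590
= 6171.03.

σ²_W = 6171.03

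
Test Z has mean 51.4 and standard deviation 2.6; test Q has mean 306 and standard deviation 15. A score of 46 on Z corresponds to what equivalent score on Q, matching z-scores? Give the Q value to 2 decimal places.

Q = 274.85

z = (46 − 51.4)/2.6 ≈ -2.0769.
Q = 306 + z·15 = 306 + (46 − 51.4)·15/2.6 ≈ 274.85.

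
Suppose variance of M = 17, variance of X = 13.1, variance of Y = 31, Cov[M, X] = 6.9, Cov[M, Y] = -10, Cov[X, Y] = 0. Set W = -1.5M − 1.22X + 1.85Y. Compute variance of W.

variance of W = 244.59954

variance of W = a²·variance of M + b²·variance of X + c²·variance of Y + 2ab·Cov[M, X] + 2ac·Cov[M, Y] + 2bc·Cov[X, Y], with a = -1.5, b = -1.22, c = 1.85.
= 38.25 + 19.49804 + 106.0975 + 25.254 + 55.5 + 0
= 244.59954.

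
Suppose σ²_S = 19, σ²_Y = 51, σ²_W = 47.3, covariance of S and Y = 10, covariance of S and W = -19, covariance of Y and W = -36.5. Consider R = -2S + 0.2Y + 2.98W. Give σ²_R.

σ²_R = 673.05492

σ²_R = a²·σ²_S + b²·σ²_Y + c²·σ²_W + 2ab·covariance of S and Y + 2ac·covariance of S and W + 2bc·covariance of Y and W, with a = -2, b = 0.2, c = 2.98.
= 76 + 2.04 + 420.04292 + (-8) + 226.48 + (-43.508)
= 673.05492.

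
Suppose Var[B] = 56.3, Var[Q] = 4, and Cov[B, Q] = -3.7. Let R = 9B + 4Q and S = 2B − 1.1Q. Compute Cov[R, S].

Cov[R, S] = 1002.83

By bilinearity, Cov[R, S] = ac·Var[B] + bd·Var[Q] + (ad+bc)·Cov[B, Q], with a=9, b=4, c=2, d=-1.1.
ac·Var[B] = 9·2·56.3 = 1013.4
bd·Var[Q] = 4·(-1.1)·4 = -17.6
(ad+bc)·Cov[B, Q] = (-1.9)·(-3.7) = 7.03
Cov[R, S] = 1013.4 + (-17.6) + 7.03 = 1002.83.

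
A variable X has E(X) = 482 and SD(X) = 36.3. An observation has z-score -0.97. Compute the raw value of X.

X = 446.789

X = E(X) + z·SD(X) = 482 + (-0.97)·36.3 = 446.789.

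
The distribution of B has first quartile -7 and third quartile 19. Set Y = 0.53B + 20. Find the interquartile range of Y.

IQR(Y) = 13.78

IQR of B = Q3 − Q1 = 19 − (-7) = 26.
Under Y = aB + b, IQR(Y) = |a|·IQR(B) = |0.53|·26 = 13.78 (shifts cancel; spread scales by |a|).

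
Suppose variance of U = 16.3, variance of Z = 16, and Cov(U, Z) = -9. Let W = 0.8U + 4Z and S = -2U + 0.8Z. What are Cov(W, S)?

By bilinearity, Cov(W, S) = ac·variance of U + bd·variance of Z + (ad+bc)·Cov(U, Z), with a=0.8, b=4, c=-2, d=0.8.
ac·variance of U = 0.8·(-2)·16.3 = -26.08
bd·variance of Z = 4·0.8·16 = 51.2
(ad+bc)·Cov(U, Z) = (-7.36)·(-9) = 66.24
Cov(W, S) = -26.08 + 51.2 + 66.24 = 91.36.

Cov(W, S) = 91.36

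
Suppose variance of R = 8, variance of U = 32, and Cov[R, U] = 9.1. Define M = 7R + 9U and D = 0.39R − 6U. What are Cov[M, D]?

Cov[M, D] = -2056.419

By bilinearity, Cov[M, D] = ac·variance of R + bd·variance of U + (ad+bc)·Cov[R, U], with a=7, b=9, c=0.39, d=-6.
ac·variance of R = 7·0.39·8 = 21.84
bd·variance of U = 9·(-6)·32 = -1728
(ad+bc)·Cov[R, U] = (-38.49)·9.1 = -350.259
Cov[M, D] = 21.84 + (-1728) + (-350.259) = -2056.419.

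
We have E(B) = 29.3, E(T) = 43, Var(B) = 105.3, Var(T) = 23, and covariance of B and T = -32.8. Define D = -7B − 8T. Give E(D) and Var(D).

E(D) = -549.1, Var(D) = 2958.1

E(D) = (-7)·E(B) + (-8)·E(T) = (-7)·29.3 + (-8)·43 = -549.1.
Var(D) = a²·Var(B) + b²·Var(T) + 2ab·covariance of B and T with a = -7, b = -8.
= (-7)²·105.3 + (-8)²·23 + 2·(-7)·(-8)·(-32.8)
= 5159.7 + 1472 + (-3673.6) = 2958.1.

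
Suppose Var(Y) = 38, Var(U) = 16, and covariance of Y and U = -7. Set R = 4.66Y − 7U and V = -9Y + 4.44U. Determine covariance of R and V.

By bilinearity, covariance of R and V = ac·Var(Y) + bd·Var(U) + (ad+bc)·covariance of Y and U, with a=4.66, b=-7, c=-9, d=4.44.
ac·Var(Y) = 4.66·(-9)·38 = -1593.72
bd·Var(U) = (-7)·4.44·16 = -497.28
(ad+bc)·covariance of Y and U = (83.6904)·(-7) = -585.8328
covariance of R and V = -1593.72 + (-497.28) + (-585.8328) = -2676.8328.

covariance of R and V = -2676.8328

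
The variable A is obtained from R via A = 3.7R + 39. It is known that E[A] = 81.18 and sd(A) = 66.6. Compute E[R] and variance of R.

E[R] = 11.4, variance of R = 324

From A = 3.7R + 39: E[A] = a·E[R] + b, so E[R] = (E[A] − b)/a = (81.18 − 39)/3.7 = 11.4.
variance of A = 66.6² = 4435.56.
variance of A = a²·variance of R, so variance of R = 4435.56/3.7² = 324.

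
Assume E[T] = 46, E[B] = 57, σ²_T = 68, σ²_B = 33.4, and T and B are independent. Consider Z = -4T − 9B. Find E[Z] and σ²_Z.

E[Z] = -697, σ²_Z = 3793.4

E[Z] = (-4)·E[T] + (-9)·E[B] = (-4)·46 + (-9)·57 = -697.
σ²_Z = a²·σ²_T + b²·σ²_B + 2ab·Cov[T, B] with a = -4, b = -9.
Independence gives Cov[T, B] = 0.
= (-4)²·68 + (-9)²·33.4 + 2·(-4)·(-9)·0
= 1088 + 2705.4 + 0 = 3793.4.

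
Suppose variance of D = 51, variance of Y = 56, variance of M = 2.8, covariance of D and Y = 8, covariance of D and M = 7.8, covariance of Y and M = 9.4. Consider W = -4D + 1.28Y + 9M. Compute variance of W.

variance of W = 707.6064

variance of W = a²·variance of D + b²·variance of Y + c²·variance of M + 2ab·covariance of D and Y + 2ac·covariance of D and M + 2bc·covariance of Y and M, with a = -4, b = 1.28, c = 9.
= 816 + 91.7504 + 226.8 + (-81.92) + (-561.6) + 216.576
= 707.6064.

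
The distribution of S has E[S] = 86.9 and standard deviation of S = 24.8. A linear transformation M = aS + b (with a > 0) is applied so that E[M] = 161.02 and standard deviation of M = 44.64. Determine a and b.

standard deviation of M = a·standard deviation of S (a > 0), so a = 44.64/24.8 = 1.8.
E[M] = a·E[S] + b, so b = 161.02 − 1.8·86.9 = 4.6.

a = 1.8, b = 4.6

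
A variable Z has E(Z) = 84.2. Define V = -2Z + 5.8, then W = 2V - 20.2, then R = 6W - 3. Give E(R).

E(R) = -2075.4

E(V) = (-2)·84.2 + 5.8 = -162.6.
E(W) = 2·(-162.6) + (-20.2) = -345.4.
E(R) = 6·(-345.4) + (-3) = -2075.4.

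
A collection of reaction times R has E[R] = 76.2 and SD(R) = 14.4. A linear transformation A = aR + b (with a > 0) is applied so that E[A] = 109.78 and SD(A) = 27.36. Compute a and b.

SD(A) = a·SD(R) (a > 0), so a = 27.36/14.4 = 1.9.
E[A] = a·E[R] + b, so b = 109.78 − 1.9·76.2 = -35.

a = 1.9, b = -35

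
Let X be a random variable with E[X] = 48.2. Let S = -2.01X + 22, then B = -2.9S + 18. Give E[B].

E[S] = (-2.01)·48.2 + 22 = -74.882.
E[B] = (-2.9)·(-74.882) + 18 = 235.1578.

E[B] = 235.1578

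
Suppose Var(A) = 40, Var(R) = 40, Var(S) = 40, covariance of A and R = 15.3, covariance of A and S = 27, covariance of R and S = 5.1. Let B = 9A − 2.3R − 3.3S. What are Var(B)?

Var(B) = 1727.398

Var(B) = a²·Var(A) + b²·Var(R) + c²·Var(S) + 2ab·covariance of A and R + 2ac·covariance of A and S + 2bc·covariance of R and S, with a = 9, b = -2.3, c = -3.3.
= 3240 + 211.6 + 435.6 + (-633.42) + (-1603.8) + 77.418
= 1727.398.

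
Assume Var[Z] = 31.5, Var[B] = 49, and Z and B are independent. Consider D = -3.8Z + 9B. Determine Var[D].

Var[D] = 4423.86

Var[D] = a²·Var[Z] + b²·Var[B] + 2ab·covariance of Z and B with a = -3.8, b = 9.
Independence gives covariance of Z and B = 0.
= (-3.8)²·31.5 + 9²·49 + 2·(-3.8)·9·0
= 454.86 + 3969 + 0 = 4423.86.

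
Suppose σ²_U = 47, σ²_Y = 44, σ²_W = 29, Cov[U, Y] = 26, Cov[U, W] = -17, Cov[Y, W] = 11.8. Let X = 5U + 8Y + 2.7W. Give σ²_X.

σ²_X = a²·σ²_U + b²·σ²_Y + c²·σ²_W + 2ab·Cov[U, Y] + 2ac·Cov[U, W] + 2bc·Cov[Y, W], with a = 5, b = 8, c = 2.7.
= 1175 + 2816 + 211.41 + 2080 + (-459) + 509.76
= 6333.17.

σ²_X = 6333.17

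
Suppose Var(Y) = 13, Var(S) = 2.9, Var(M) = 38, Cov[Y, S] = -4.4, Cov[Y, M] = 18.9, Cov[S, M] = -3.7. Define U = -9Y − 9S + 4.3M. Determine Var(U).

Var(U) = a²·Var(Y) + b²·Var(S) + c²·Var(M) + 2ab·Cov[Y, S] + 2ac·Cov[Y, M] + 2bc·Cov[S, M], with a = -9, b = -9, c = 4.3.
= 1053 + 234.9 + 702.62 + (-712.8) + (-1462.86) + 286.38
= 101.24.

Var(U) = 101.24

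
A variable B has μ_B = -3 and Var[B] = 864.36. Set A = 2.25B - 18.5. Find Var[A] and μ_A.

Var[A] = 4375.8225, μ_A = -25.25

A = 2.25B - 18.5 is linear with a = 2.25, b = -18.5.
Var[A] = a²·Var[B] = 2.25²·864.36 = 4375.8225 (the additive constant -18.5 does not affect variance).
μ_A = a·μ_B + b = 2.25·(-3) + (-18.5) = -25.25.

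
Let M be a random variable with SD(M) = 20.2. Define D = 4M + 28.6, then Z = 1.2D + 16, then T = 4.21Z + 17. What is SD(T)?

SD(D) = |4|·20.2 = 80.8.
SD(Z) = |1.2|·80.8 = 96.96.
SD(T) = |4.21|·96.96 = 408.2016.

SD(T) = 408.2016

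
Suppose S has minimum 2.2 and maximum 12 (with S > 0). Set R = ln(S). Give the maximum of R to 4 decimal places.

ln(S) is increasing on this domain, so max(R) comes from max(S) = 12: max(R) = ln(12) ≈ 2.4849.

max(R) = 2.4849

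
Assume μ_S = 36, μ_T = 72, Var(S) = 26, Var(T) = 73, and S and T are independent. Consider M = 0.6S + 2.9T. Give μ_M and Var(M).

μ_M = 0.6·μ_S + 2.9·μ_T = 0.6·36 + 2.9·72 = 230.4.
Var(M) = a²·Var(S) + b²·Var(T) + 2ab·Cov(S, T) with a = 0.6, b = 2.9.
Independence gives Cov(S, T) = 0.
= 0.6²·26 + 2.9²·73 + 2·0.6·2.9·0
= 9.36 + 613.93 + 0 = 623.29.

μ_M = 230.4, Var(M) = 623.29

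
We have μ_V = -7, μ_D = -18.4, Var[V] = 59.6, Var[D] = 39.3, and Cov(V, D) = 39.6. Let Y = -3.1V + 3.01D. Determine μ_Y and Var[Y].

μ_Y = -33.684, Var[Y] = 189.80273

μ_Y = (-3.1)·μ_V + 3.01·μ_D = (-3.1)·(-7) + 3.01·(-18.4) = -33.684.
Var[Y] = a²·Var[V] + b²·Var[D] + 2ab·Cov(V, D) with a = -3.1, b = 3.01.
= (-3.1)²·59.6 + 3.01²·39.3 + 2·(-3.1)·3.01·39.6
= 572.756 + 356.06193 + (-739.0152) = 189.80273.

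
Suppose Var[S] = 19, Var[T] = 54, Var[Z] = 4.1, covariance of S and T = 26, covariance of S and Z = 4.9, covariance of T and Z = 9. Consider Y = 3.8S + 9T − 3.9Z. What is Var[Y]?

Var[Y] = 5712.085

Var[Y] = a²·Var[S] + b²·Var[T] + c²·Var[Z] + 2ab·covariance of S and T + 2ac·covariance of S and Z + 2bc·covariance of T and Z, with a = 3.8, b = 9, c = -3.9.
= 274.36 + 4374 + 62.361 + 1778.4 + (-145.236) + (-631.8)
= 5712.085.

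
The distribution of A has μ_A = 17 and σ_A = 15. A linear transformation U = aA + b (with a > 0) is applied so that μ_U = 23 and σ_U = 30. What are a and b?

σ_U = a·σ_A (a > 0), so a = 30/15 = 2.
μ_U = a·μ_A + b, so b = 23 − 2·17 = -11.

a = 2, b = -11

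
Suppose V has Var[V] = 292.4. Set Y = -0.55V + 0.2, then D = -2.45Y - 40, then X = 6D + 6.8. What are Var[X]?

Var[X] = 19113.37659

Var[Y] = (-0.55)²·292.4 = 88.451.
Var[D] = (-2.45)²·88.451 = 530.9271275.
Var[X] = 6²·530.9271275 = 19113.37659.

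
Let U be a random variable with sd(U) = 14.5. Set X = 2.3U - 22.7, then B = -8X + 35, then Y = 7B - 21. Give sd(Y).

sd(Y) = 1867.6

sd(X) = |2.3|·14.5 = 33.35.
sd(B) = |-8|·33.35 = 266.8.
sd(Y) = |7|·266.8 = 1867.6.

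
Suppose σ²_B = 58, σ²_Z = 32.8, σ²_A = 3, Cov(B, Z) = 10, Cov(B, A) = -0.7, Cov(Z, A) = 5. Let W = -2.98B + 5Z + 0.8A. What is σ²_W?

σ²_W = 1082.3208

σ²_W = a²·σ²_B + b²·σ²_Z + c²·σ²_A + 2ab·Cov(B, Z) + 2ac·Cov(B, A) + 2bc·Cov(Z, A), with a = -2.98, b = 5, c = 0.8.
= 515.0632 + 820 + 1.92 + (-298) + 3.3376 + 40
= 1082.3208.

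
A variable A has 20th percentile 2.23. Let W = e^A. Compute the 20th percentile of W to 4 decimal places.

20th percentile of W = 9.2999

e^A is increasing, so P_{20}(W) = g(P_{20}(A)) ≈ 9.2999.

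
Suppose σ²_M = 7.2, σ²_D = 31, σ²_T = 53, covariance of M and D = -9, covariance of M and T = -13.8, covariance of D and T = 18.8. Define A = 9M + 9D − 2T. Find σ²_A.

σ²_A = 1668.2

σ²_A = a²·σ²_M + b²·σ²_D + c²·σ²_T + 2ab·covariance of M and D + 2ac·covariance of M and T + 2bc·covariance of D and T, with a = 9, b = 9, c = -2.
= 583.2 + 2511 + 212 + (-1458) + 496.8 + (-676.8)
= 1668.2.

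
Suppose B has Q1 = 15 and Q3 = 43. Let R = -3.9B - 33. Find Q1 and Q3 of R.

a = -3.9 < 0 reverses order: Q1(R) comes from Q3(B), Q3(R) from Q1(B).
Q1(R) = (-3.9)·43 + (-33) = -200.7; Q3(R) = (-3.9)·15 + (-33) = -91.5.

Q1(R) = -200.7, Q3(R) = -91.5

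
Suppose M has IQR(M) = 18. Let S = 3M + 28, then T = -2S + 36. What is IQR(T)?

IQR(T) = 108

IQR(S) = |3|·18 = 54.
IQR(T) = |-2|·54 = 108.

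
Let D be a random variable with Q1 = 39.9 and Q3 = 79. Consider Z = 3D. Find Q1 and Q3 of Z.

a = 3 > 0: Q1(Z) = a·Q1(D)+b = 119.7, Q3(Z) = a·Q3(D)+b = 237.

Q1(Z) = 119.7, Q3(Z) = 237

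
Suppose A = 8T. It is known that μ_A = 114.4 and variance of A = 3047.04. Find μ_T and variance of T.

μ_T = 14.3, variance of T = 47.61

From A = 8T: μ_A = a·μ_T + b, so μ_T = (μ_A − b)/a = (114.4 − 0)/8 = 14.3.
variance of A = a²·variance of T, so variance of T = 3047.04/8² = 47.61.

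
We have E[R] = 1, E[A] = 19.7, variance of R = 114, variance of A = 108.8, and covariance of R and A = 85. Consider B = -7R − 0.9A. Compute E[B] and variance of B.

E[B] = (-7)·E[R] + (-0.9)·E[A] = (-7)·1 + (-0.9)·19.7 = -24.73.
variance of B = a²·variance of R + b²·variance of A + 2ab·covariance of R and A with a = -7, b = -0.9.
= (-7)²·114 + (-0.9)²·108.8 + 2·(-7)·(-0.9)·85
= 5586 + 88.128 + 1071 = 6745.128.

E[B] = -24.73, variance of B = 6745.128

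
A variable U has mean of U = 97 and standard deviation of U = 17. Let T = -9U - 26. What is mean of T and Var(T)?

mean of T = -899, Var(T) = 23409

T = -9U - 26 is linear with a = -9, b = -26.
mean of T = a·mean of U + b = (-9)·97 + (-26) = -899.
Var(U) = 17² = 289.
Var(T) = a²·Var(U) = (-9)²·289 = 23409 (the additive constant -26 does not affect variance).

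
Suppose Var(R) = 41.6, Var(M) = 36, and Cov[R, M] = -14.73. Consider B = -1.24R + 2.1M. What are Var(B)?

Var(B) = 299.438

Var(B) = a²·Var(R) + b²·Var(M) + 2ab·Cov[R, M] with a = -1.24, b = 2.1.
= (-1.24)²·41.6 + 2.1²·36 + 2·(-1.24)·2.1·(-14.73)
= 63.96416 + 158.76 + 76.71384 = 299.438.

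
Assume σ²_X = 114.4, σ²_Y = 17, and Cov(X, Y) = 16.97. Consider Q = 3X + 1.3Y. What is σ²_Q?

σ²_Q = a²·σ²_X + b²·σ²_Y + 2ab·Cov(X, Y) with a = 3, b = 1.3.
= 3²·114.4 + 1.3²·17 + 2·3·1.3·16.97
= 1029.6 + 28.73 + 132.366 = 1190.696.

σ²_Q = 1190.696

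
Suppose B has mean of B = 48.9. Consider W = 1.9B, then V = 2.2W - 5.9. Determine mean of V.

mean of V = 198.502

mean of W = 1.9·48.9 = 92.91.
mean of V = 2.2·92.91 + (-5.9) = 198.502.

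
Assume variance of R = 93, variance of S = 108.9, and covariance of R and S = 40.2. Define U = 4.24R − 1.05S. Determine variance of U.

variance of U = a²·variance of R + b²·variance of S + 2ab·covariance of R and S with a = 4.24, b = -1.05.
= 4.24²·93 + (-1.05)²·108.9 + 2·4.24·(-1.05)·40.2
= 1671.9168 + 120.06225 + (-357.9408) = 1434.03825.

variance of U = 1434.03825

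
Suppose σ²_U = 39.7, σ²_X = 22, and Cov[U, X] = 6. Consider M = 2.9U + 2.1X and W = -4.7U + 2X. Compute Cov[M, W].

Cov[M, W] = -473.131

By bilinearity, Cov[M, W] = ac·σ²_U + bd·σ²_X + (ad+bc)·Cov[U, X], with a=2.9, b=2.1, c=-4.7, d=2.
ac·σ²_U = 2.9·(-4.7)·39.7 = -541.111
bd·σ²_X = 2.1·2·22 = 92.4
(ad+bc)·Cov[U, X] = (-4.07)·6 = -24.42
Cov[M, W] = -541.111 + 92.4 + (-24.42) = -473.131.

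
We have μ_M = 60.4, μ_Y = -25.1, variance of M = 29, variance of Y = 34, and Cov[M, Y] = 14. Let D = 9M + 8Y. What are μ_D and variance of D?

μ_D = 342.8, variance of D = 6541

μ_D = 9·μ_M + 8·μ_Y = 9·60.4 + 8·(-25.1) = 342.8.
variance of D = a²·variance of M + b²·variance of Y + 2ab·Cov[M, Y] with a = 9, b = 8.
= 9²·29 + 8²·34 + 2·9·8·14
= 2349 + 2176 + 2016 = 6541.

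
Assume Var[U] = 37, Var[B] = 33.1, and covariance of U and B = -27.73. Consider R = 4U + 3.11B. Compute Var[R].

Var[R] = a²·Var[U] + b²·Var[B] + 2ab·covariance of U and B with a = 4, b = 3.11.
= 4²·37 + 3.11²·33.1 + 2·4·3.11·(-27.73)
= 592 + 320.14651 + (-689.9224) = 222.22411.

Var[R] = 222.22411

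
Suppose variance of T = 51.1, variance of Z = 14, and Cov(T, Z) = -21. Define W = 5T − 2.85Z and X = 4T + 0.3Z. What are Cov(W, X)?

By bilinearity, Cov(W, X) = ac·variance of T + bd·variance of Z + (ad+bc)·Cov(T, Z), with a=5, b=-2.85, c=4, d=0.3.
ac·variance of T = 5·4·51.1 = 1022
bd·variance of Z = (-2.85)·0.3·14 = -11.97
(ad+bc)·Cov(T, Z) = (-9.9)·(-21) = 207.9
Cov(W, X) = 1022 + (-11.97) + 207.9 = 1217.93.

Cov(W, X) = 1217.93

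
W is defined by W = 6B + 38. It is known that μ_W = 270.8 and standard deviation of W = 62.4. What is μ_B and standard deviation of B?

μ_B = 38.8, standard deviation of B = 10.4

From W = 6B + 38: μ_W = a·μ_B + b, so μ_B = (μ_W − b)/a = (270.8 − 38)/6 = 38.8.
standard deviation of W = |a|·standard deviation of B, so standard deviation of B = 62.4/|6| = 10.4.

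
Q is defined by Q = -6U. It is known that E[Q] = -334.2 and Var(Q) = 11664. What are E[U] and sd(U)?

From Q = -6U: E[Q] = a·E[U] + b, so E[U] = (E[Q] − b)/a = (-334.2 − 0)/(-6) = 55.7.
sd(Q) = √11664 = 108.
sd(Q) = |a|·sd(U), so sd(U) = 108/|-6| = 18.

E[U] = 55.7, sd(U) = 18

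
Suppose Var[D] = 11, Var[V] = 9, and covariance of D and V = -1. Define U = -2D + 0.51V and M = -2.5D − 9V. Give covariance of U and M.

covariance of U and M = -3.035

By bilinearity, covariance of U and M = ac·Var[D] + bd·Var[V] + (ad+bc)·covariance of D and V, with a=-2, b=0.51, c=-2.5, d=-9.
ac·Var[D] = (-2)·(-2.5)·11 = 55
bd·Var[V] = 0.51·(-9)·9 = -41.31
(ad+bc)·covariance of D and V = (16.725)·(-1) = -16.725
covariance of U and M = 55 + (-41.31) + (-16.725) = -3.035.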